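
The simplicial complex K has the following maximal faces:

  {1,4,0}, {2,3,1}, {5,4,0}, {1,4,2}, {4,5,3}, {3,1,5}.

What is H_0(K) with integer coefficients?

Fix the vertex order 0 < 1 < 2 < 3 < 4 < 5 and write every simplex with vertices in increasing order. Then dim K = 2 and the simplices of K are:

  0-simplices (6): [0], [1], [2], [3], [4], [5]
  1-simplices (12): [0,1], [0,4], [0,5], [1,2], [1,3], [1,4], [1,5], [2,3], [2,4], [3,4], [3,5], [4,5]
  2-simplices (6): [0,1,4], [0,4,5], [1,2,3], [1,2,4], [1,3,5], [3,4,5]

giving chain groups C_0 ≅ Z^6, C_1 ≅ Z^12, C_2 ≅ Z^6.

Boundary ∂_1: C_1 → C_0 is given by ∂[p,q] = [q] − [p].
As a 6×12 matrix over Z this has rank 5, with invariant factors (1,1,1,1,1).

The boundary map ∂_2: C_2 → C_1 maps a triangle to the signed sum of its edges. For instance
  ∂[1,2,3] = [2,3] − [1,3] + [1,2],
  ∂[1,3,5] = [3,5] − [1,5] + [1,3].
The resulting 12×6 matrix has rank 6, and its Smith normal form has invariant factors (1,1,1,1,1,1).

From H_k ≅ ker(∂_k) / im(∂_{k+1}) we obtain:

  H_0: rank C_0 − rank ∂_1 = 6 − 5 = 1, and the invariant factors of ∂_1 are all 1, so H_0 = Z.

H_0 ≅ Z.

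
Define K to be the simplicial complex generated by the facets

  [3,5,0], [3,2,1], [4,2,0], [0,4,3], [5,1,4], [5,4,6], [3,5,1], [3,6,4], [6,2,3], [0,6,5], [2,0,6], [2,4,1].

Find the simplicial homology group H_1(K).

Order the vertices as 0 < 1 < 2 < 3 < 4 < 5 < 6. Listing each simplex with vertices in this order, K has dimension 2 with simplices:

  0-simplices (7): [0], [1], [2], [3], [4], [5], [6]
  1-simplices (18): [0,2], [0,3], [0,4], [0,5], [0,6], [1,2], [1,3], [1,4], [1,5], [2,3], [2,4], [2,6], [3,4], [3,5], [3,6], [4,5], [4,6], [5,6]
  2-simplices (12): [0,2,4], [0,2,6], [0,3,4], [0,3,5], [0,5,6], [1,2,3], [1,2,4], [1,3,5], [1,4,5], [2,3,6], [3,4,6], [4,5,6]

Hence C_0 ≅ Z^7, C_1 ≅ Z^18, C_2 ≅ Z^12.

The boundary map ∂_1: C_1 → C_0 maps an edge to its endpoints' difference, ∂[p,q] = q − p. For instance
  ∂[2,6] = [6] − [2].
The resulting 7×18 matrix has rank 6, and its Smith normal form has invariant factors (1,1,1,1,1,1).

Boundary ∂_2: C_2 → C_1 acts by ∂[p,q,r] = [q,r] − [p,r] + [p,q]. For instance
  ∂[2,3,6] = [3,6] − [2,6] + [2,3],
  ∂[4,5,6] = [5,6] − [4,6] + [4,5].
This gives a 18×12 integer matrix of rank 12; reducing to Smith normal form yields diagonal entries (1,1,1,1,1,1,1,1,1,1,1,2).

Computing H_k = (kernel of ∂_k) / (image of ∂_{k+1}):

  H_1: rank ker ∂_1 − rank ∂_2 = (18 − 6) − 12 = 0, and ∂_2 has invariant factor 2 > 1, so H_1 ≅ Z/2Z.

H_1 = Z/2Z.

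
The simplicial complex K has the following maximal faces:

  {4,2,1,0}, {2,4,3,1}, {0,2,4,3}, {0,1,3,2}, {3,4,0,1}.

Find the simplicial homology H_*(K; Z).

Take the total order 0 < 1 < 2 < 3 < 4 on the vertex set. Then K (dimension 3) consists of the simplices:

  0-simplices (5): [0], [1], [2], [3], [4]
  1-simplices (10): [0,1], [0,2], [0,3], [0,4], [1,2], [1,3], [1,4], [2,3], [2,4], [3,4]
  2-simplices (10): [0,1,2], [0,1,3], [0,1,4], [0,2,3], [0,2,4], [0,3,4], [1,2,3], [1,2,4], [1,3,4], [2,3,4]
  3-simplices (5): [0,1,2,3], [0,1,2,4], [0,1,3,4], [0,2,3,4], [1,2,3,4]

Hence C_0 ≅ Z^5, C_1 ≅ Z^10, C_2 ≅ Z^10, C_3 ≅ Z^5.

Boundary ∂_1: C_1 → C_0 maps an edge to its endpoints' difference, ∂[p,q] = q − p. For instance
  ∂[0,3] = [3] − [0].
As a 5×10 matrix over Z this has rank 4, with invariant factors (1,1,1,1).

The boundary map ∂_2: C_2 → C_1 sends each 2-simplex [p,q,r] to [q,r] − [p,r] + [p,q]. For instance
  ∂[0,1,4] = [1,4] − [0,4] + [0,1],
  ∂[0,3,4] = [3,4] − [0,4] + [0,3].
This gives a 10×10 integer matrix of rank 6; reducing to Smith normal form yields diagonal entries (1,1,1,1,1,1).

The boundary map ∂_3: C_3 → C_2 sends each 3-simplex σ to the alternating sum Σ_i (−1)^i (σ with its i-th vertex removed). For instance
  ∂[1,2,3,4] = [2,3,4] − [1,3,4] + [1,2,4] − [1,2,3],
  ∂[0,1,2,3] = [1,2,3] − [0,2,3] + [0,1,3] − [0,1,2].
This gives a 10×5 integer matrix of rank 4; reducing to Smith normal form yields diagonal entries (1,1,1,1).

Reading off H_k = ker ∂_k / im ∂_{k+1}:

  H_0: rank C_0 − rank ∂_1 = 5 − 4 = 1, and the invariant factors of ∂_1 are all 1, so H_0 = Z.
  H_1: rank ker ∂_1 − rank ∂_2 = (10 − 4) − 6 = 0, and the invariant factors of ∂_2 are all 1, so H_1 = 0.
  H_2: rank ker ∂_2 − rank ∂_3 = (10 − 6) − 4 = 0, and the invariant factors of ∂_3 are all 1, so H_2 = 0.
  H_3: rank ker ∂_3 − rank ∂_4 = (5 − 4) − 0 = 1, and there is no ∂_4, so H_3 = Z.

As a check, the Euler characteristic is 5 − 10 + 10 − 5 = 0, which agrees with 1 − 0 + 0 − 1 = 0.

H_0 ≅ Z,  H_1 = 0,  H_2 = 0,  H_3 ≅ Z.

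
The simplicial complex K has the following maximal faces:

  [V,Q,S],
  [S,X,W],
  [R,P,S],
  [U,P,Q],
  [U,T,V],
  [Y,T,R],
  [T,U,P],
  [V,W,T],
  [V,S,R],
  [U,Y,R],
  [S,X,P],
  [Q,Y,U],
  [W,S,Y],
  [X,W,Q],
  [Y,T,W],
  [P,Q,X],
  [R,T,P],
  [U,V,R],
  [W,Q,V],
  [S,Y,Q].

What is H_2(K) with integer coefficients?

Order the vertices as P < Q < R < S < T < U < V < W < X < Y. Listing each simplex with vertices in this order, K has dimension 2 with simplices:

  0-simplices (10): P, Q, R, S, T, U, V, W, X, Y
  1-simplices (30): PQ, PR, PS, PT, PU, PX, QS, QU, QV, QW, QX, QY, RS, RT, RU, RV, RY, SV, SW, SX, SY, TU, TV, TW, TY, UV, UY, VW, WX, WY
  2-simplices (20): PQU, PQX, PRS, PRT, PSX, PTU, QSV, QSY, QUY, QVW, QWX, RSV, RTY, RUV, RUY, SWX, SWY, TUV, TVW, TWY

giving chain groups C_0 ≅ Z^10, C_1 ≅ Z^30, C_2 ≅ Z^20.

Boundary ∂_1: C_1 → C_0 is given by ∂[p,q] = [q] − [p].
This gives a 10×30 integer matrix of rank 9; reducing to Smith normal form yields diagonal entries (1,1,1,1,1,1,1,1,1).

Boundary ∂_2: C_2 → C_1 maps a triangle to the signed sum of its edges. For instance
  ∂QSY = SY − QY + QS,
  ∂PRS = RS − PS + PR.
As a 30×20 matrix over Z this has rank 20, with invariant factors (1,1,1,1,1,1,1,1,1,1,1,1,1,1,1,1,1,1,1,2).

Reading off H_k = ker ∂_k / im ∂_{k+1}:

  H_2: rank ker ∂_2 − rank ∂_3 = (20 − 20) − 0 = 0, and there is no ∂_3, so H_2 ≅ 0.

H_2 ≅ 0.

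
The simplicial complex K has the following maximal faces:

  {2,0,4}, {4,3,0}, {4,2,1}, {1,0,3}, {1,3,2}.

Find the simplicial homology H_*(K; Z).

H_0 = Z,  H_1 = Z,  H_2 = 0.

Fix the vertex order 0 < 1 < 2 < 3 < 4 and write every simplex with vertices in increasing order. Then dim K = 2 and the simplices of K are:

  0-simplices (5): [0], [1], [2], [3], [4]
  1-simplices (10): [0,1], [0,2], [0,3], [0,4], [1,2], [1,3], [1,4], [2,3], [2,4], [3,4]
  2-simplices (5): [0,1,3], [0,2,4], [0,3,4], [1,2,3], [1,2,4]

Hence C_0 ≅ Z^5, C_1 ≅ Z^10, C_2 ≅ Z^5.

∂_1: C_1 → C_0 sends each edge [p,q] (with p < q) to q − p. For instance
  ∂[0,3] = [3] − [0].
The 5×10 boundary matrix has rank 4 and Smith normal form diag(1,1,1,1).

The boundary map ∂_2: C_2 → C_1 sends each 2-simplex [p,q,r] to [q,r] − [p,r] + [p,q]. For instance
  ∂[0,2,4] = [2,4] − [0,4] + [0,2],
  ∂[1,2,4] = [2,4] − [1,4] + [1,2].
This gives a 10×5 integer matrix of rank 5; reducing to Smith normal form yields diagonal entries (1,1,1,1,1).

Reading off H_k = ker ∂_k / im ∂_{k+1}:

  H_0: rank C_0 − rank ∂_1 = 5 − 4 = 1, and the invariant factors of ∂_1 are all 1, so H_0 ≅ Z.
  H_1: rank ker ∂_1 − rank ∂_2 = (10 − 4) − 5 = 1, and the invariant factors of ∂_2 are all 1, so H_1 ≅ Z.
  H_2: rank ker ∂_2 − rank ∂_3 = (5 − 5) − 0 = 0, and there is no ∂_3, so H_2 ≅ 0.

As a check, the Euler characteristic is 5 − 10 + 5 = 0, which agrees with 1 − 1 + 0 = 0.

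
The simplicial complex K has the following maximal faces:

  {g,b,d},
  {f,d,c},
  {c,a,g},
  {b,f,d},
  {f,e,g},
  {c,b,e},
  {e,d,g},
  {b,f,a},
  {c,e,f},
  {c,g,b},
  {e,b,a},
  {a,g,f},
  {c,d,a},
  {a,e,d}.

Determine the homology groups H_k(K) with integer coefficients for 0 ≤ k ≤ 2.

H_0 = Z,  H_1 = Z^2,  H_2 = Z.

We work with the vertex ordering a < b < c < d < e < f < g. The simplices of K, each written with vertices in increasing order, are:

  0-simplices (7): a, b, c, d, e, f, g
  1-simplices (21): ab, ac, ad, ae, af, ag, bc, bd, be, bf, bg, cd, ce, cf, cg, de, df, dg, ef, eg, fg
  2-simplices (14): abe, abf, acd, acg, ade, afg, bce, bcg, bdf, bdg, cdf, cef, deg, efg

so the chain groups are C_0 ≅ Z^7, C_1 ≅ Z^21, C_2 ≅ Z^14.

The boundary map ∂_1: C_1 → C_0 sends each edge [p,q] (with p < q) to q − p.
This gives a 7×21 integer matrix of rank 6; reducing to Smith normal form yields diagonal entries (1,1,1,1,1,1).

The boundary map ∂_2: C_2 → C_1 sends each 2-simplex [p,q,r] to [q,r] − [p,r] + [p,q]. For instance
  ∂efg = fg − eg + ef,
  ∂cef = ef − cf + ce.
As a 21×14 matrix over Z this has rank 13, with invariant factors (1,1,1,1,1,1,1,1,1,1,1,1,1).

Now H_k = ker ∂_k / im ∂_{k+1}, so:

  H_0: rank C_0 − rank ∂_1 = 7 − 6 = 1, and the invariant factors of ∂_1 are all 1, so H_0 = Z.
  H_1: rank ker ∂_1 − rank ∂_2 = (21 − 6) − 13 = 2, and the invariant factors of ∂_2 are all 1, so H_1 = Z^2.
  H_2: rank ker ∂_2 − rank ∂_3 = (14 − 13) − 0 = 1, and there is no ∂_3, so H_2 = Z.

(K is a triangulation of the torus T^2.)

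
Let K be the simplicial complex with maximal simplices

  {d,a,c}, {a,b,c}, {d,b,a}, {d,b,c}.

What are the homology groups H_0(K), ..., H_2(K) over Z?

Take the total order a < b < c < d on the vertex set. Then K (dimension 2) consists of the simplices:

  0-simplices (4): a, b, c, d
  1-simplices (6): ab, ac, ad, bc, bd, cd
  2-simplices (4): abc, abd, acd, bcd

giving chain groups C_0 ≅ Z^4, C_1 ≅ Z^6, C_2 ≅ Z^4.

Boundary ∂_1: C_1 → C_0 maps an edge to its endpoints' difference, ∂[p,q] = q − p. For instance
  ∂bd = d − b.
The resulting 4×6 matrix has rank 3, and its Smith normal form has invariant factors (1,1,1).

Boundary ∂_2: C_2 → C_1 acts by ∂[p,q,r] = [q,r] − [p,r] + [p,q]. For instance
  ∂abd = bd − ad + ab,
  ∂bcd = cd − bd + bc.
The 6×4 boundary matrix has rank 3 and Smith normal form diag(1,1,1).

From H_k ≅ ker(∂_k) / im(∂_{k+1}) we obtain:

  H_0: rank C_0 − rank ∂_1 = 4 − 3 = 1, and the invariant factors of ∂_1 are all 1, so H_0 ≅ Z.
  H_1: rank ker ∂_1 − rank ∂_2 = (6 − 3) − 3 = 0, and the invariant factors of ∂_2 are all 1, so H_1 ≅ 0.
  H_2: rank ker ∂_2 − rank ∂_3 = (4 − 3) − 0 = 1, and there is no ∂_3, so H_2 ≅ Z.

(K is a triangulation of the 2-sphere S^2.)

H_0 = Z,  H_1 = 0,  H_2 = Z.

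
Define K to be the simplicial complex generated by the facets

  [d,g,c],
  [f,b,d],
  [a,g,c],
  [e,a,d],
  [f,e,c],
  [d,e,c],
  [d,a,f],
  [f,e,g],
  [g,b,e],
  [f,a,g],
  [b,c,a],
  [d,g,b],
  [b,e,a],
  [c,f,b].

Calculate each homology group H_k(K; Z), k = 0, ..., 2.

Order the vertices as a < b < c < d < e < f < g. Listing each simplex with vertices in this order, K has dimension 2 with simplices:

  0-simplices (7): a, b, c, d, e, f, g
  1-simplices (21): ab, ac, ad, ae, af, ag, bc, bd, be, bf, bg, cd, ce, cf, cg, de, df, dg, ef, eg, fg
  2-simplices (14): abc, abe, acg, ade, adf, afg, bcf, bdf, bdg, beg, cde, cdg, cef, efg

so the chain groups are C_0 ≅ Z^7, C_1 ≅ Z^21, C_2 ≅ Z^14.

∂_1: C_1 → C_0 sends each edge [p,q] (with p < q) to q − p.
The resulting 7×21 matrix has rank 6, and its Smith normal form has invariant factors (1,1,1,1,1,1).

∂_2: C_2 → C_1 sends each 2-simplex [p,q,r] to [q,r] − [p,r] + [p,q]. For instance
  ∂ade = de − ae + ad,
  ∂efg = fg − eg + ef.
As a 21×14 matrix over Z this has rank 13, with invariant factors (1,1,1,1,1,1,1,1,1,1,1,1,1).

Computing H_k = (kernel of ∂_k) / (image of ∂_{k+1}):

  H_0: rank C_0 − rank ∂_1 = 7 − 6 = 1, and the invariant factors of ∂_1 are all 1, so H_0 = Z.
  H_1: rank ker ∂_1 − rank ∂_2 = (21 − 6) − 13 = 2, and the invariant factors of ∂_2 are all 1, so H_1 = Z^2.
  H_2: rank ker ∂_2 − rank ∂_3 = (14 − 13) − 0 = 1, and there is no ∂_3, so H_2 = Z.

As a check, the Euler characteristic is 7 − 21 + 14 = 0, which agrees with 1 − 2 + 1 = 0.

H_0 = Z,  H_1 = Z^2,  H_2 = Z.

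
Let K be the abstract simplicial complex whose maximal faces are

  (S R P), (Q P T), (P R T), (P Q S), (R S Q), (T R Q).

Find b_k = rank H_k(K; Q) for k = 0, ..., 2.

K has 5 vertices, 9 edges, 6 triangles.
rank ∂_0 = 0, rank ∂_1 = 4 ⇒ b_0 = 5 − 0 − 4 = 1; all invariant factors of ∂_1 are 1 so no torsion. So H_0 ≅ Z.
rank ∂_1 = 4, rank ∂_2 = 5 ⇒ b_1 = 9 − 4 − 5 = 0; all invariant factors of ∂_2 are 1 so no torsion. So H_1 ≅ 0.
rank ∂_2 = 5, rank ∂_3 = 0 ⇒ b_2 = 6 − 5 − 0 = 1. So H_2 ≅ Z.

b_0 = 1, b_1 = 0, b_2 = 1.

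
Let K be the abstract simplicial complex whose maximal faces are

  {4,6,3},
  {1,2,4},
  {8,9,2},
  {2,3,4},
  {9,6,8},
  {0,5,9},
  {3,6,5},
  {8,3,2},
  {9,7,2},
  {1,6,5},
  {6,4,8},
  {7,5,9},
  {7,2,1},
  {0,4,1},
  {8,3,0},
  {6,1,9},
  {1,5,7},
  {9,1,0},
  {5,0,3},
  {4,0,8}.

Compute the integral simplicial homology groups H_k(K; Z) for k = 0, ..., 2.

Take the total order 0 < 1 < 2 < 3 < 4 < 5 < 6 < 7 < 8 < 9 on the vertex set. Then K (dimension 2) consists of the simplices:

  0-simplices (10): [0], [1], [2], [3], [4], [5], [6], [7], [8], [9]
  1-simplices (30): (30 of them)
  2-simplices (20): (20 of them)

Hence C_0 ≅ Z^10, C_1 ≅ Z^30, C_2 ≅ Z^20.

Boundary ∂_1: C_1 → C_0 sends each edge [p,q] (with p < q) to q − p.
The 10×30 boundary matrix has rank 9 and Smith normal form diag(1,1,1,1,1,1,1,1,1).

Boundary ∂_2: C_2 → C_1 maps a triangle to the signed sum of its edges. For instance
  ∂[0,1,9] = [1,9] − [0,9] + [0,1],
  ∂[4,6,8] = [6,8] − [4,8] + [4,6].
The 30×20 boundary matrix has rank 20 and Smith normal form diag(1,1,1,1,1,1,1,1,1,1,1,1,1,1,1,1,1,1,1,2).

From H_k ≅ ker(∂_k) / im(∂_{k+1}) we obtain:

  H_0: rank C_0 − rank ∂_1 = 10 − 9 = 1, and the invariant factors of ∂_1 are all 1, so H_0 ≅ Z.
  H_1: rank ker ∂_1 − rank ∂_2 = (30 − 9) − 20 = 1, and ∂_2 has invariant factor 2 > 1, so H_1 ≅ Z ⊕ Z/2.
  H_2: rank ker ∂_2 − rank ∂_3 = (20 − 20) − 0 = 0, and there is no ∂_3, so H_2 ≅ 0.

(K is a triangulation of the Klein bottle.)

H_0 ≅ Z,  H_1 ≅ Z ⊕ Z/2,  H_2 = 0.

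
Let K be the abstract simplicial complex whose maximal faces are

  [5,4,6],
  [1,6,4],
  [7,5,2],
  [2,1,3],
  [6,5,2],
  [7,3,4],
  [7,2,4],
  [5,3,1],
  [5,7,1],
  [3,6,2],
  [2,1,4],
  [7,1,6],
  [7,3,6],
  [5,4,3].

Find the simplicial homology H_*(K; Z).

We work with the vertex ordering 1 < 2 < 3 < 4 < 5 < 6 < 7. The simplices of K, each written with vertices in increasing order, are:

  0-simplices (7): [1], [2], [3], [4], [5], [6], [7]
  1-simplices (21): [1,2], [1,3], [1,4], [1,5], [1,6], [1,7], [2,3], [2,4], [2,5], [2,6], [2,7], [3,4], [3,5], [3,6], [3,7], [4,5], [4,6], [4,7], [5,6], [5,7], [6,7]
  2-simplices (14): [1,2,3], [1,2,4], [1,3,5], [1,4,6], [1,5,7], [1,6,7], [2,3,6], [2,4,7], [2,5,6], [2,5,7], [3,4,5], [3,4,7], [3,6,7], [4,5,6]

Hence C_0 ≅ Z^7, C_1 ≅ Z^21, C_2 ≅ Z^14.

∂_1: C_1 → C_0 is given by ∂[p,q] = [q] − [p].
As a 7×21 matrix over Z this has rank 6, with invariant factors (1,1,1,1,1,1).

Boundary ∂_2: C_2 → C_1 acts by ∂[p,q,r] = [q,r] − [p,r] + [p,q]. For instance
  ∂[1,2,3] = [2,3] − [1,3] + [1,2],
  ∂[1,6,7] = [6,7] − [1,7] + [1,6].
As a 21×14 matrix over Z this has rank 13, with invariant factors (1,1,1,1,1,1,1,1,1,1,1,1,1).

From H_k ≅ ker(∂_k) / im(∂_{k+1}) we obtain:

  H_0: rank C_0 − rank ∂_1 = 7 − 6 = 1, and the invariant factors of ∂_1 are all 1, so H_0 = Z.
  H_1: rank ker ∂_1 − rank ∂_2 = (21 − 6) − 13 = 2, and the invariant factors of ∂_2 are all 1, so H_1 = Z^2.
  H_2: rank ker ∂_2 − rank ∂_3 = (14 − 13) − 0 = 1, and there is no ∂_3, so H_2 = Z.

As a check, the Euler characteristic is 7 − 21 + 14 = 0, which agrees with 1 − 2 + 1 = 0.
(K is a triangulation of the torus T^2.)

H_0 = Z,  H_1 = Z^2,  H_2 = Z.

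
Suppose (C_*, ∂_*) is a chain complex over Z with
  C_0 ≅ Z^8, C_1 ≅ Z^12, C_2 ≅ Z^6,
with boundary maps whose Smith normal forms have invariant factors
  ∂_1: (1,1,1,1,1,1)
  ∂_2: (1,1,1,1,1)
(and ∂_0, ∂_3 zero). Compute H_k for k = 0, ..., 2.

H_0 = Z^2,  H_1 = Z,  H_2 = Z.

H_0: b_0 = 8 − 0 − 6 = 2; torsion from ∂_1 factors > 1: none. So H_0 = Z^2.
H_1: b_1 = 12 − 6 − 5 = 1; torsion from ∂_2 factors > 1: none. So H_1 = Z.
H_2: b_2 = 6 − 5 − 0 = 1; torsion from ∂_3 factors > 1: none. So H_2 = Z.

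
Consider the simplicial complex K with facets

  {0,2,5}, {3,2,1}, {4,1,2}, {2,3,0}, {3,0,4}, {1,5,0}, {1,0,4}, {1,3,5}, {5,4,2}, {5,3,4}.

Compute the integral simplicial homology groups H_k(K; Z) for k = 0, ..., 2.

Order the vertices as 0 < 1 < 2 < 3 < 4 < 5. Listing each simplex with vertices in this order, K has dimension 2 with simplices:

  0-simplices (6): [0], [1], [2], [3], [4], [5]
  1-simplices (15): [0,1], [0,2], [0,3], [0,4], [0,5], [1,2], [1,3], [1,4], [1,5], [2,3], [2,4], [2,5], [3,4], [3,5], [4,5]
  2-simplices (10): [0,1,4], [0,1,5], [0,2,3], [0,2,5], [0,3,4], [1,2,3], [1,2,4], [1,3,5], [2,4,5], [3,4,5]

giving chain groups C_0 ≅ Z^6, C_1 ≅ Z^15, C_2 ≅ Z^10.

Boundary ∂_1: C_1 → C_0 maps an edge to its endpoints' difference, ∂[p,q] = q − p. For instance
  ∂[3,5] = [5] − [3].
As a 6×15 matrix over Z this has rank 5, with invariant factors (1,1,1,1,1).

The boundary map ∂_2: C_2 → C_1 acts by ∂[p,q,r] = [q,r] − [p,r] + [p,q]. For instance
  ∂[1,3,5] = [3,5] − [1,5] + [1,3],
  ∂[0,1,5] = [1,5] − [0,5] + [0,1].
This gives a 15×10 integer matrix of rank 10; reducing to Smith normal form yields diagonal entries (1,1,1,1,1,1,1,1,1,2).

Computing H_k = (kernel of ∂_k) / (image of ∂_{k+1}):

  H_0: rank C_0 − rank ∂_1 = 6 − 5 = 1, and the invariant factors of ∂_1 are all 1, so H_0 ≅ Z.
  H_1: rank ker ∂_1 − rank ∂_2 = (15 − 5) − 10 = 0, and ∂_2 has invariant factor 2 > 1, so H_1 ≅ Z/2.
  H_2: rank ker ∂_2 − rank ∂_3 = (10 − 10) − 0 = 0, and there is no ∂_3, so H_2 ≅ 0.

(K is a triangulation of the real projective plane RP^2.)

H_0 = Z,  H_1 = Z/2,  H_2 = 0.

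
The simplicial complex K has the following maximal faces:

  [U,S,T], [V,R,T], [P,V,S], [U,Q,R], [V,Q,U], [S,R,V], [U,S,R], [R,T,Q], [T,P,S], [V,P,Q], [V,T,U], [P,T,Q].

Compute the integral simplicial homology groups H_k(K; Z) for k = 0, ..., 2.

H_0 ≅ Z,  H_1 ≅ Z/2Z,  H_2 = 0.

We work with the vertex ordering P < Q < R < S < T < U < V. The simplices of K, each written with vertices in increasing order, are:

  0-simplices (7): P, Q, R, S, T, U, V
  1-simplices (18): PQ, PS, PT, PV, QR, QT, QU, QV, RS, RT, RU, RV, ST, SU, SV, TU, TV, UV
  2-simplices (12): PQT, PQV, PST, PSV, QRT, QRU, QUV, RSU, RSV, RTV, STU, TUV

giving chain groups C_0 ≅ Z^7, C_1 ≅ Z^18, C_2 ≅ Z^12.

The boundary map ∂_1: C_1 → C_0 is given by ∂[p,q] = [q] − [p]. For instance
  ∂ST = T − S.
As a 7×18 matrix over Z this has rank 6, with invariant factors (1,1,1,1,1,1).

The boundary map ∂_2: C_2 → C_1 acts by ∂[p,q,r] = [q,r] − [p,r] + [p,q]. For instance
  ∂PQV = QV − PV + PQ,
  ∂PST = ST − PT + PS.
The resulting 18×12 matrix has rank 12, and its Smith normal form has invariant factors (1,1,1,1,1,1,1,1,1,1,1,2).

From H_k ≅ ker(∂_k) / im(∂_{k+1}) we obtain:

  H_0: rank C_0 − rank ∂_1 = 7 − 6 = 1, and the invariant factors of ∂_1 are all 1, so H_0 ≅ Z.
  H_1: rank ker ∂_1 − rank ∂_2 = (18 − 6) − 12 = 0, and ∂_2 has invariant factor 2 > 1, so H_1 ≅ Z/2Z.
  H_2: rank ker ∂_2 − rank ∂_3 = (12 − 12) − 0 = 0, and there is no ∂_3, so H_2 ≅ 0.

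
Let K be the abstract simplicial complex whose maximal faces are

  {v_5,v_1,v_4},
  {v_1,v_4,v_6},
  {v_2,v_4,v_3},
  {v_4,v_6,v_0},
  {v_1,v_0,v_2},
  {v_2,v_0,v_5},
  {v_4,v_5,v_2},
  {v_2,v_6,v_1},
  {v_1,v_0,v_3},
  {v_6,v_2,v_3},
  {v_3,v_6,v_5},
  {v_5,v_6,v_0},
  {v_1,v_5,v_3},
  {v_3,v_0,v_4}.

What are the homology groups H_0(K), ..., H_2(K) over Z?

Take the total order v_0 < v_1 < v_2 < v_3 < v_4 < v_5 < v_6 on the vertex set. Then K (dimension 2) consists of the simplices:

  0-simplices (7): [v_0], [v_1], [v_2], [v_3], [v_4], [v_5], [v_6]
  1-simplices (21): (21 of them)
  2-simplices (14): (14 of them)

Hence C_0 ≅ Z^7, C_1 ≅ Z^21, C_2 ≅ Z^14.

∂_1: C_1 → C_0 maps an edge to its endpoints' difference, ∂[p,q] = q − p. For instance
  ∂[v_0,v_3] = [v_3] − [v_0].
This gives a 7×21 integer matrix of rank 6; reducing to Smith normal form yields diagonal entries (1,1,1,1,1,1).

Boundary ∂_2: C_2 → C_1 sends each 2-simplex [p,q,r] to [q,r] − [p,r] + [p,q]. For instance
  ∂[v_2,v_3,v_6] = [v_3,v_6] − [v_2,v_6] + [v_2,v_3],
  ∂[v_1,v_2,v_6] = [v_2,v_6] − [v_1,v_6] + [v_1,v_2].
As a 21×14 matrix over Z this has rank 13, with invariant factors (1,1,1,1,1,1,1,1,1,1,1,1,1).

Reading off H_k = ker ∂_k / im ∂_{k+1}:

  H_0: rank C_0 − rank ∂_1 = 7 − 6 = 1, and the invariant factors of ∂_1 are all 1, so H_0 = Z.
  H_1: rank ker ∂_1 − rank ∂_2 = (21 − 6) − 13 = 2, and the invariant factors of ∂_2 are all 1, so H_1 = Z^2.
  H_2: rank ker ∂_2 − rank ∂_3 = (14 − 13) − 0 = 1, and there is no ∂_3, so H_2 = Z.

H_0 = Z,  H_1 = Z^2,  H_2 = Z.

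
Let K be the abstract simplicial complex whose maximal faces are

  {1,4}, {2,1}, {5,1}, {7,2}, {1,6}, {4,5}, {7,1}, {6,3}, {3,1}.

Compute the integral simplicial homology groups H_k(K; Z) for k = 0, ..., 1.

H_0 = Z,  H_1 = Z^3.

We work with the vertex ordering 1 < 2 < 3 < 4 < 5 < 6 < 7. The simplices of K, each written with vertices in increasing order, are:

  0-simplices (7): [1], [2], [3], [4], [5], [6], [7]
  1-simplices (9): [1,2], [1,3], [1,4], [1,5], [1,6], [1,7], [2,7], [3,6], [4,5]

Hence C_0 ≅ Z^7, C_1 ≅ Z^9.

∂_1: C_1 → C_0 is given by ∂[p,q] = [q] − [p].
As a 7×9 matrix over Z this has rank 6, with invariant factors (1,1,1,1,1,1).

From H_k ≅ ker(∂_k) / im(∂_{k+1}) we obtain:

  H_0: rank C_0 − rank ∂_1 = 7 − 6 = 1, and the invariant factors of ∂_1 are all 1, so H_0 ≅ Z.
  H_1: rank ker ∂_1 − rank ∂_2 = (9 − 6) − 0 = 3, and there is no ∂_2, so H_1 ≅ Z^3.

(K is a triangulation of a wedge of 3 circles.)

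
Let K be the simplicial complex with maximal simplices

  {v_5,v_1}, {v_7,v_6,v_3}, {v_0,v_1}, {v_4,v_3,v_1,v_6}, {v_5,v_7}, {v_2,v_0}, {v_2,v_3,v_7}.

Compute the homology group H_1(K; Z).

H_1 ≅ Z^2.

Fix the vertex order v_0 < v_1 < v_2 < v_3 < v_4 < v_5 < v_6 < v_7 and write every simplex with vertices in increasing order. Then dim K = 3 and the simplices of K are:

  0-simplices (8): [v_0], [v_1], [v_2], [v_3], [v_4], [v_5], [v_6], [v_7]
  1-simplices (14): [v_0,v_1], [v_0,v_2], [v_1,v_3], [v_1,v_4], [v_1,v_5], [v_1,v_6], [v_2,v_3], [v_2,v_7], [v_3,v_4], [v_3,v_6], [v_3,v_7], [v_4,v_6], [v_5,v_7], [v_6,v_7]
  2-simplices (6): [v_1,v_3,v_4], [v_1,v_3,v_6], [v_1,v_4,v_6], [v_2,v_3,v_7], [v_3,v_4,v_6], [v_3,v_6,v_7]
  3-simplices (1): [v_1,v_3,v_4,v_6]

so the chain groups are C_0 ≅ Z^8, C_1 ≅ Z^14, C_2 ≅ Z^6, C_3 ≅ Z^1.

∂_1: C_1 → C_0 maps an edge to its endpoints' difference, ∂[p,q] = q − p. For instance
  ∂[v_1,v_3] = [v_3] − [v_1].
This gives a 8×14 integer matrix of rank 7; reducing to Smith normal form yields diagonal entries (1,1,1,1,1,1,1).

The boundary map ∂_2: C_2 → C_1 sends each 2-simplex [p,q,r] to [q,r] − [p,r] + [p,q]. For instance
  ∂[v_1,v_3,v_4] = [v_3,v_4] − [v_1,v_4] + [v_1,v_3],
  ∂[v_1,v_3,v_6] = [v_3,v_6] − [v_1,v_6] + [v_1,v_3].
This gives a 14×6 integer matrix of rank 5; reducing to Smith normal form yields diagonal entries (1,1,1,1,1).

The boundary map ∂_3: C_3 → C_2 sends each 3-simplex σ to the alternating sum Σ_i (−1)^i (σ with its i-th vertex removed). For instance
  ∂[v_1,v_3,v_4,v_6] = [v_3,v_4,v_6] − [v_1,v_4,v_6] + [v_1,v_3,v_6] − [v_1,v_3,v_4].
This gives a 6×1 integer matrix of rank 1; reducing to Smith normal form yields diagonal entries (1).

From H_k ≅ ker(∂_k) / im(∂_{k+1}) we obtain:

  H_1: rank ker ∂_1 − rank ∂_2 = (14 − 7) − 5 = 2, and the invariant factors of ∂_2 are all 1, so H_1 = Z^2.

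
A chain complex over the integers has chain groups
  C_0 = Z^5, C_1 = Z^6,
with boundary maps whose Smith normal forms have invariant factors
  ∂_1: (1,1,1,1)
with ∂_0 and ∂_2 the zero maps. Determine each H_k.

H_0 = Z,  H_1 = Z^2.

H_0: b_0 = 5 − 0 − 4 = 1; torsion from ∂_1 factors > 1: none. So H_0 = Z.
H_1: b_1 = 6 − 4 − 0 = 2; torsion from ∂_2 factors > 1: none. So H_1 = Z^2.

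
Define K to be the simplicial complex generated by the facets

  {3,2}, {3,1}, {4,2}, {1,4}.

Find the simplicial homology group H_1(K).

We work with the vertex ordering 1 < 2 < 3 < 4. The simplices of K, each written with vertices in increasing order, are:

  0-simplices (4): [1], [2], [3], [4]
  1-simplices (4): [1,3], [1,4], [2,3], [2,4]

so the chain groups are C_0 ≅ Z^4, C_1 ≅ Z^4.

∂_1: C_1 → C_0 sends each edge [p,q] (with p < q) to q − p. For instance
  ∂[1,3] = [3] − [1].
This gives a 4×4 integer matrix of rank 3; reducing to Smith normal form yields diagonal entries (1,1,1).

Now H_k = ker ∂_k / im ∂_{k+1}, so:

  H_1: rank ker ∂_1 − rank ∂_2 = (4 − 3) − 0 = 1, and there is no ∂_2, so H_1 ≅ Z.

(K is a triangulation of the circle S^1.)

H_1 = Z.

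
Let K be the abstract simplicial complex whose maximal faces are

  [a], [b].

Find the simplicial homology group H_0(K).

Fix the vertex order a < b and write every simplex with vertices in increasing order. Then dim K = 0 and the simplices of K are:

  0-simplices (2): a, b

so the chain groups are C_0 ≅ Z^2.

From H_k ≅ ker(∂_k) / im(∂_{k+1}) we obtain:

  H_0: rank C_0 − rank ∂_1 = 2 − 0 = 2, and there is no ∂_1, so H_0 = Z^2.

(K is a triangulation of a set of 2 points.)

H_0 ≅ Z^2.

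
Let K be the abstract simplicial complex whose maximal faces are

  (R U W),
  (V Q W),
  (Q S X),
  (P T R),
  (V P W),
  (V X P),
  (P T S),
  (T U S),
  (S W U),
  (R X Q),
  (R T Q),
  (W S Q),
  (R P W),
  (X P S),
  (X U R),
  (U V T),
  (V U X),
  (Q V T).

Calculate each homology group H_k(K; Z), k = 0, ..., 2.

H_0 ≅ Z,  H_1 ≅ Z^2,  H_2 ≅ Z.

Take the total order P < Q < R < S < T < U < V < W < X on the vertex set. Then K (dimension 2) consists of the simplices:

  0-simplices (9): P, Q, R, S, T, U, V, W, X
  1-simplices (27): PR, PS, PT, PV, PW, PX, QR, QS, QT, QV, QW, QX, RT, RU, RW, RX, ST, SU, SW, SX, TU, TV, UV, UW, UX, VW, VX
  2-simplices (18): PRT, PRW, PST, PSX, PVW, PVX, QRT, QRX, QSW, QSX, QTV, QVW, RUW, RUX, STU, SUW, TUV, UVX

giving chain groups C_0 ≅ Z^9, C_1 ≅ Z^27, C_2 ≅ Z^18.

The boundary map ∂_1: C_1 → C_0 sends each edge [p,q] (with p < q) to q − p. For instance
  ∂TV = V − T.
This gives a 9×27 integer matrix of rank 8; reducing to Smith normal form yields diagonal entries (1,1,1,1,1,1,1,1).

Boundary ∂_2: C_2 → C_1 acts by ∂[p,q,r] = [q,r] − [p,r] + [p,q]. For instance
  ∂PRT = RT − PT + PR,
  ∂PVX = VX − PX + PV.
The resulting 27×18 matrix has rank 17, and its Smith normal form has invariant factors (1,1,1,1,1,1,1,1,1,1,1,1,1,1,1,1,1).

Now H_k = ker ∂_k / im ∂_{k+1}, so:

  H_0: rank C_0 − rank ∂_1 = 9 − 8 = 1, and the invariant factors of ∂_1 are all 1, so H_0 = Z.
  H_1: rank ker ∂_1 − rank ∂_2 = (27 − 8) − 17 = 2, and the invariant factors of ∂_2 are all 1, so H_1 = Z^2.
  H_2: rank ker ∂_2 − rank ∂_3 = (18 − 17) − 0 = 1, and there is no ∂_3, so H_2 = Z.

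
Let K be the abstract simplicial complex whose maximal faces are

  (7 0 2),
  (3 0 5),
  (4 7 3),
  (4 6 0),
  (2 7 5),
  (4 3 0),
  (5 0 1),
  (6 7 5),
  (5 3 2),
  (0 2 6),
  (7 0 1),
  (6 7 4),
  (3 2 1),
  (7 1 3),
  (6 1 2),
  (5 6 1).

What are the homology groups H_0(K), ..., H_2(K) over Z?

We work with the vertex ordering 0 < 1 < 2 < 3 < 4 < 5 < 6 < 7. The simplices of K, each written with vertices in increasing order, are:

  0-simplices (8): [0], [1], [2], [3], [4], [5], [6], [7]
  1-simplices (24): (24 of them)
  2-simplices (16): [0,1,5], [0,1,7], [0,2,6], [0,2,7], [0,3,4], [0,3,5], [0,4,6], [1,2,3], [1,2,6], [1,3,7], [1,5,6], [2,3,5], [2,5,7], [3,4,7], [4,6,7], [5,6,7]

Hence C_0 ≅ Z^8, C_1 ≅ Z^24, C_2 ≅ Z^16.

∂_1: C_1 → C_0 is given by ∂[p,q] = [q] − [p].
The 8×24 boundary matrix has rank 7 and Smith normal form diag(1,1,1,1,1,1,1).

∂_2: C_2 → C_1 acts by ∂[p,q,r] = [q,r] − [p,r] + [p,q]. For instance
  ∂[5,6,7] = [6,7] − [5,7] + [5,6],
  ∂[1,2,6] = [2,6] − [1,6] + [1,2].
This gives a 24×16 integer matrix of rank 15; reducing to Smith normal form yields diagonal entries (1,1,1,1,1,1,1,1,1,1,1,1,1,1,1).

Computing H_k = (kernel of ∂_k) / (image of ∂_{k+1}):

  H_0: rank C_0 − rank ∂_1 = 8 − 7 = 1, and the invariant factors of ∂_1 are all 1, so H_0 = Z.
  H_1: rank ker ∂_1 − rank ∂_2 = (24 − 7) − 15 = 2, and the invariant factors of ∂_2 are all 1, so H_1 = Z^2.
  H_2: rank ker ∂_2 − rank ∂_3 = (16 − 15) − 0 = 1, and there is no ∂_3, so H_2 = Z.

H_0 = Z,  H_1 = Z^2,  H_2 = Z.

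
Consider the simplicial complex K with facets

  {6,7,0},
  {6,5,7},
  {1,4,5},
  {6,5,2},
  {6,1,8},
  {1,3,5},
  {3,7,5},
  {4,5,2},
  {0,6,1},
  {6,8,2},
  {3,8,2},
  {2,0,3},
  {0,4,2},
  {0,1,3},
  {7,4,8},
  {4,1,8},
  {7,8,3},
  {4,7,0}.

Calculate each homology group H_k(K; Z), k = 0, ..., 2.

K has 9 vertices, 27 edges, 18 triangles.
rank ∂_0 = 0, rank ∂_1 = 8 ⇒ b_0 = 9 − 0 − 8 = 1; all invariant factors of ∂_1 are 1 so no torsion. So H_0 = Z.
rank ∂_1 = 8, rank ∂_2 = 17 ⇒ b_1 = 27 − 8 − 17 = 2; all invariant factors of ∂_2 are 1 so no torsion. So H_1 = Z^2.
rank ∂_2 = 17, rank ∂_3 = 0 ⇒ b_2 = 18 − 17 − 0 = 1. So H_2 = Z.

H_0 ≅ Z,  H_1 ≅ Z^2,  H_2 ≅ Z.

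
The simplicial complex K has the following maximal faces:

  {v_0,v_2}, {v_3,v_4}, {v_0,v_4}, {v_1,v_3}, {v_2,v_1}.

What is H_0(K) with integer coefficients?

We work with the vertex ordering v_0 < v_1 < v_2 < v_3 < v_4. The simplices of K, each written with vertices in increasing order, are:

  0-simplices (5): [v_0], [v_1], [v_2], [v_3], [v_4]
  1-simplices (5): [v_0,v_2], [v_0,v_4], [v_1,v_2], [v_1,v_3], [v_3,v_4]

giving chain groups C_0 ≅ Z^5, C_1 ≅ Z^5.

∂_1: C_1 → C_0 is given by ∂[p,q] = [q] − [p]. For instance
  ∂[v_1,v_2] = [v_2] − [v_1].
The resulting 5×5 matrix has rank 4, and its Smith normal form has invariant factors (1,1,1,1).

Now H_k = ker ∂_k / im ∂_{k+1}, so:

  H_0: rank C_0 − rank ∂_1 = 5 − 4 = 1, and the invariant factors of ∂_1 are all 1, so H_0 ≅ Z.

H_0 = Z.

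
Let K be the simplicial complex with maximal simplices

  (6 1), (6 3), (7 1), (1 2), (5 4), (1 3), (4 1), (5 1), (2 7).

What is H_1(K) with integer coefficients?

H_1 = Z^3.

Fix the vertex order 1 < 2 < 3 < 4 < 5 < 6 < 7 and write every simplex with vertices in increasing order. Then dim K = 1 and the simplices of K are:

  0-simplices (7): [1], [2], [3], [4], [5], [6], [7]
  1-simplices (9): [1,2], [1,3], [1,4], [1,5], [1,6], [1,7], [2,7], [3,6], [4,5]

Hence C_0 ≅ Z^7, C_1 ≅ Z^9.

Boundary ∂_1: C_1 → C_0 maps an edge to its endpoints' difference, ∂[p,q] = q − p. For instance
  ∂[1,7] = [7] − [1].
The 7×9 boundary matrix has rank 6 and Smith normal form diag(1,1,1,1,1,1).

From H_k ≅ ker(∂_k) / im(∂_{k+1}) we obtain:

  H_1: rank ker ∂_1 − rank ∂_2 = (9 − 6) − 0 = 3, and there is no ∂_2, so H_1 ≅ Z^3.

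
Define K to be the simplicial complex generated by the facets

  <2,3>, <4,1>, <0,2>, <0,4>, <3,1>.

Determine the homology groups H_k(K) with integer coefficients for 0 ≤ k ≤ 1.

H_0 ≅ Z,  H_1 ≅ Z.

We work with the vertex ordering 0 < 1 < 2 < 3 < 4. The simplices of K, each written with vertices in increasing order, are:

  0-simplices (5): [0], [1], [2], [3], [4]
  1-simplices (5): [0,2], [0,4], [1,3], [1,4], [2,3]

giving chain groups C_0 ≅ Z^5, C_1 ≅ Z^5.

Boundary ∂_1: C_1 → C_0 is given by ∂[p,q] = [q] − [p]. For instance
  ∂[0,4] = [4] − [0].
As a 5×5 matrix over Z this has rank 4, with invariant factors (1,1,1,1).

Now H_k = ker ∂_k / im ∂_{k+1}, so:

  H_0: rank C_0 − rank ∂_1 = 5 − 4 = 1, and the invariant factors of ∂_1 are all 1, so H_0 = Z.
  H_1: rank ker ∂_1 − rank ∂_2 = (5 − 4) − 0 = 1, and there is no ∂_2, so H_1 = Z.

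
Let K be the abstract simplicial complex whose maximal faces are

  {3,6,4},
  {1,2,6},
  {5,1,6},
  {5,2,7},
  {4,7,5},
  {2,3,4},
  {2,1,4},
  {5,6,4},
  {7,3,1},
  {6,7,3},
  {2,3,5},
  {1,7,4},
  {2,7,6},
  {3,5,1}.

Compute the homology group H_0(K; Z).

Take the total order 1 < 2 < 3 < 4 < 5 < 6 < 7 on the vertex set. Then K (dimension 2) consists of the simplices:

  0-simplices (7): [1], [2], [3], [4], [5], [6], [7]
  1-simplices (21): [1,2], [1,3], [1,4], [1,5], [1,6], [1,7], [2,3], [2,4], [2,5], [2,6], [2,7], [3,4], [3,5], [3,6], [3,7], [4,5], [4,6], [4,7], [5,6], [5,7], [6,7]
  2-simplices (14): [1,2,4], [1,2,6], [1,3,5], [1,3,7], [1,4,7], [1,5,6], [2,3,4], [2,3,5], [2,5,7], [2,6,7], [3,4,6], [3,6,7], [4,5,6], [4,5,7]

giving chain groups C_0 ≅ Z^7, C_1 ≅ Z^21, C_2 ≅ Z^14.

The boundary map ∂_1: C_1 → C_0 maps an edge to its endpoints' difference, ∂[p,q] = q − p. For instance
  ∂[2,7] = [7] − [2].
The 7×21 boundary matrix has rank 6 and Smith normal form diag(1,1,1,1,1,1).

∂_2: C_2 → C_1 acts by ∂[p,q,r] = [q,r] − [p,r] + [p,q]. For instance
  ∂[2,3,5] = [3,5] − [2,5] + [2,3],
  ∂[1,5,6] = [5,6] − [1,6] + [1,5].
As a 21×14 matrix over Z this has rank 13, with invariant factors (1,1,1,1,1,1,1,1,1,1,1,1,1).

From H_k ≅ ker(∂_k) / im(∂_{k+1}) we obtain:

  H_0: rank C_0 − rank ∂_1 = 7 − 6 = 1, and the invariant factors of ∂_1 are all 1, so H_0 = Z.

H_0 = Z.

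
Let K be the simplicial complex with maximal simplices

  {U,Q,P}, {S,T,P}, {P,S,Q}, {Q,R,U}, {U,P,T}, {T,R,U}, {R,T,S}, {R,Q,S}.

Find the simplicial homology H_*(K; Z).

Fix the vertex order P < Q < R < S < T < U and write every simplex with vertices in increasing order. Then dim K = 2 and the simplices of K are:

  0-simplices (6): P, Q, R, S, T, U
  1-simplices (12): PQ, PS, PT, PU, QR, QS, QU, RS, RT, RU, ST, TU
  2-simplices (8): PQS, PQU, PST, PTU, QRS, QRU, RST, RTU

giving chain groups C_0 ≅ Z^6, C_1 ≅ Z^12, C_2 ≅ Z^8.

Boundary ∂_1: C_1 → C_0 maps an edge to its endpoints' difference, ∂[p,q] = q − p. For instance
  ∂QS = S − Q.
As a 6×12 matrix over Z this has rank 5, with invariant factors (1,1,1,1,1).

∂_2: C_2 → C_1 acts by ∂[p,q,r] = [q,r] − [p,r] + [p,q]. For instance
  ∂PTU = TU − PU + PT,
  ∂QRS = RS − QS + QR.
This gives a 12×8 integer matrix of rank 7; reducing to Smith normal form yields diagonal entries (1,1,1,1,1,1,1).

Computing H_k = (kernel of ∂_k) / (image of ∂_{k+1}):

  H_0: rank C_0 − rank ∂_1 = 6 − 5 = 1, and the invariant factors of ∂_1 are all 1, so H_0 ≅ Z.
  H_1: rank ker ∂_1 − rank ∂_2 = (12 − 5) − 7 = 0, and the invariant factors of ∂_2 are all 1, so H_1 ≅ 0.
  H_2: rank ker ∂_2 − rank ∂_3 = (8 − 7) − 0 = 1, and there is no ∂_3, so H_2 ≅ Z.

(K is a triangulation of the 2-sphere S^2.)

H_0 = Z,  H_1 = 0,  H_2 = Z.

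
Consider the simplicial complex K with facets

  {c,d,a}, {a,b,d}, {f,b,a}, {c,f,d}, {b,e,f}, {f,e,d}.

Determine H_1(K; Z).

We work with the vertex ordering a < b < c < d < e < f. The simplices of K, each written with vertices in increasing order, are:

  0-simplices (6): a, b, c, d, e, f
  1-simplices (12): ab, ac, ad, af, bd, be, bf, cd, cf, de, df, ef
  2-simplices (6): abd, abf, acd, bef, cdf, def

Hence C_0 ≅ Z^6, C_1 ≅ Z^12, C_2 ≅ Z^6.

The boundary map ∂_1: C_1 → C_0 sends each edge [p,q] (with p < q) to q − p. For instance
  ∂de = e − d.
The 6×12 boundary matrix has rank 5 and Smith normal form diag(1,1,1,1,1).

Boundary ∂_2: C_2 → C_1 sends each 2-simplex [p,q,r] to [q,r] − [p,r] + [p,q]. For instance
  ∂abf = bf − af + ab,
  ∂abd = bd − ad + ab.
The 12×6 boundary matrix has rank 6 and Smith normal form diag(1,1,1,1,1,1).

Reading off H_k = ker ∂_k / im ∂_{k+1}:

  H_1: rank ker ∂_1 − rank ∂_2 = (12 − 5) − 6 = 1, and the invariant factors of ∂_2 are all 1, so H_1 = Z.

H_1 ≅ Z.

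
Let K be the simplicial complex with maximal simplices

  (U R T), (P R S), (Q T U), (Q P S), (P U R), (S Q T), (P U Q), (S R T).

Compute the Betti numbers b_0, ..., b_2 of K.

K has 6 vertices, 12 edges, 8 triangles.
rank ∂_0 = 0, rank ∂_1 = 5 ⇒ b_0 = 6 − 0 − 5 = 1; all invariant factors of ∂_1 are 1 so no torsion. So H_0 = Z.
rank ∂_1 = 5, rank ∂_2 = 7 ⇒ b_1 = 12 − 5 − 7 = 0; all invariant factors of ∂_2 are 1 so no torsion. So H_1 = 0.
rank ∂_2 = 7, rank ∂_3 = 0 ⇒ b_2 = 8 − 7 − 0 = 1. So H_2 = Z.

b_0 = 1, b_1 = 0, b_2 = 1.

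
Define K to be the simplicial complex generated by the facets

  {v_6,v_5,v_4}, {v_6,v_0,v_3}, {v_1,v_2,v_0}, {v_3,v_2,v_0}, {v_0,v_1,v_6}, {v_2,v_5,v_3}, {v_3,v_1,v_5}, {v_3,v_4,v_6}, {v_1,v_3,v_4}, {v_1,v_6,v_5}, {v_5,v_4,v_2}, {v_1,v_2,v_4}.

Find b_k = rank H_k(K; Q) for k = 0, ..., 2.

K has 7 vertices, 18 edges, 12 triangles.
rank ∂_0 = 0, rank ∂_1 = 6 ⇒ b_0 = 7 − 0 − 6 = 1; all invariant factors of ∂_1 are 1 so no torsion. So H_0 = Z.
rank ∂_1 = 6, rank ∂_2 = 12 ⇒ b_1 = 18 − 6 − 12 = 0; ∂_2 has invariant factor(s) [2] giving torsion. So H_1 = Z_2.
rank ∂_2 = 12, rank ∂_3 = 0 ⇒ b_2 = 12 − 12 − 0 = 0. So H_2 = 0.

b_0 = 1, b_1 = 0, b_2 = 0.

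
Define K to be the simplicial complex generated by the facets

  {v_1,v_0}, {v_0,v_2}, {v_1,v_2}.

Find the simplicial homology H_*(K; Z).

H_0 ≅ Z,  H_1 ≅ Z.

Order the vertices as v_0 < v_1 < v_2. Listing each simplex with vertices in this order, K has dimension 1 with simplices:

  0-simplices (3): [v_0], [v_1], [v_2]
  1-simplices (3): [v_0,v_1], [v_0,v_2], [v_1,v_2]

Hence C_0 ≅ Z^3, C_1 ≅ Z^3.

The boundary map ∂_1: C_1 → C_0 sends each edge [p,q] (with p < q) to q − p.
As a 3×3 matrix over Z this has rank 2, with invariant factors (1,1).

Reading off H_k = ker ∂_k / im ∂_{k+1}:

  H_0: rank C_0 − rank ∂_1 = 3 − 2 = 1, and the invariant factors of ∂_1 are all 1, so H_0 ≅ Z.
  H_1: rank ker ∂_1 − rank ∂_2 = (3 − 2) − 0 = 1, and there is no ∂_2, so H_1 ≅ Z.

As a check, the Euler characteristic is 3 − 3 = 0, which agrees with 1 − 1 = 0.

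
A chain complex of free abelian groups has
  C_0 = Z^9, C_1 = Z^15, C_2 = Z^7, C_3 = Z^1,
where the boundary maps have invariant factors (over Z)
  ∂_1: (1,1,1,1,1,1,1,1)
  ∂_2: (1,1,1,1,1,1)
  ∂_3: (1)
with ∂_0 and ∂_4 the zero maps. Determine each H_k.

H_0 ≅ Z,  H_1 ≅ Z,  H_2 = 0,  H_3 = 0.

H_0: b_0 = 9 − 0 − 8 = 1; torsion from ∂_1 factors > 1: none. So H_0 ≅ Z.
H_1: b_1 = 15 − 8 − 6 = 1; torsion from ∂_2 factors > 1: none. So H_1 ≅ Z.
H_2: b_2 = 7 − 6 − 1 = 0; torsion from ∂_3 factors > 1: none. So H_2 ≅ 0.
H_3: b_3 = 1 − 1 − 0 = 0; torsion from ∂_4 factors > 1: none. So H_3 ≅ 0.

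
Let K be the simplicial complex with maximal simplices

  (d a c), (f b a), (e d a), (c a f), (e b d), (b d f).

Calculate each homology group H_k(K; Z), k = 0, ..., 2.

Order the vertices as a < b < c < d < e < f. Listing each simplex with vertices in this order, K has dimension 2 with simplices:

  0-simplices (6): a, b, c, d, e, f
  1-simplices (12): ab, ac, ad, ae, af, bd, be, bf, cd, cf, de, df
  2-simplices (6): abf, acd, acf, ade, bde, bdf

Hence C_0 ≅ Z^6, C_1 ≅ Z^12, C_2 ≅ Z^6.

Boundary ∂_1: C_1 → C_0 sends each edge [p,q] (with p < q) to q − p. For instance
  ∂df = f − d.
The 6×12 boundary matrix has rank 5 and Smith normal form diag(1,1,1,1,1).

Boundary ∂_2: C_2 → C_1 maps a triangle to the signed sum of its edges. For instance
  ∂bdf = df − bf + bd,
  ∂abf = bf − af + ab.
This gives a 12×6 integer matrix of rank 6; reducing to Smith normal form yields diagonal entries (1,1,1,1,1,1).

Computing H_k = (kernel of ∂_k) / (image of ∂_{k+1}):

  H_0: rank C_0 − rank ∂_1 = 6 − 5 = 1, and the invariant factors of ∂_1 are all 1, so H_0 = Z.
  H_1: rank ker ∂_1 − rank ∂_2 = (12 − 5) − 6 = 1, and the invariant factors of ∂_2 are all 1, so H_1 = Z.
  H_2: rank ker ∂_2 − rank ∂_3 = (6 − 6) − 0 = 0, and there is no ∂_3, so H_2 = 0.

As a check, the Euler characteristic is 6 − 12 + 6 = 0, which agrees with 1 − 1 + 0 = 0.

H_0 = Z,  H_1 = Z,  H_2 = 0.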